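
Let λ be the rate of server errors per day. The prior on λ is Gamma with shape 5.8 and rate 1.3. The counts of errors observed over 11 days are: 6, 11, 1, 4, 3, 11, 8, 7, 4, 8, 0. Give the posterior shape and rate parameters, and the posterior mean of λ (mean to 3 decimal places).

Posterior: Gamma(shape=68.8, rate=12.3); mean ≈ 5.593

Total count ∑xᵢ = 63 over n = 11 days.
Gamma is conjugate to the Poisson likelihood: posterior is Gamma(shape = 5.8+63 = 68.8, rate = 1.3+11 = 12.3).
E[λ | data] = 68.8/12.3 = 5.593.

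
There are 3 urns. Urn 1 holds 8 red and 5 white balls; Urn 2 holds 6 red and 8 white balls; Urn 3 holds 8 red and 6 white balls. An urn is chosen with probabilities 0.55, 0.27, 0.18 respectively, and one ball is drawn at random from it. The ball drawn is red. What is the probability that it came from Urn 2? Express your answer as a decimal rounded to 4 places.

Posterior probability ≈ 0.2077

Tabulate prior·likelihood by source: [1] prior 0.55, lik 0.6154, product 0.3385; [2] prior 0.27, lik 0.4286, product 0.1157; [3] prior 0.18, lik 0.5714, product 0.1029.
Normalizing constant = 0.55703; the posterior for Urn 2 is its product over the sum, 0.1157/0.55703 = 0.2077.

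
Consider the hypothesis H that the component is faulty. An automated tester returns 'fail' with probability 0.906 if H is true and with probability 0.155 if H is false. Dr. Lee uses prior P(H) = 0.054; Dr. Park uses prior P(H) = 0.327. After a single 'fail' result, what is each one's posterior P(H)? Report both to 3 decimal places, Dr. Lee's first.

Dr. Lee: 0.250; Dr. Park: 0.740

The likelihood ratio for a 'fail' result is 0.906/0.155 = 5.8452.
Dr. Lee: prior odds 0.054/0.946 = 0.057082; posterior odds 0.33366; posterior probability 0.250.
Dr. Park: prior odds 0.327/0.673 = 0.48588; posterior odds 2.8401; posterior probability 0.740.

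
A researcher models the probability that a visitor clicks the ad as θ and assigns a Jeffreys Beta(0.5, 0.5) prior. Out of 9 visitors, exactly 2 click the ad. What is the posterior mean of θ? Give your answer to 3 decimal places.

The binomial likelihood is conjugate to the Beta prior: with 2 successes and 7 failures, the posterior is Beta(0.5+2, 0.5+7) = Beta(2.5, 7.5).
Posterior mean = α/(α+β) = 2.5/10 = 0.250.

Posterior mean ≈ 0.250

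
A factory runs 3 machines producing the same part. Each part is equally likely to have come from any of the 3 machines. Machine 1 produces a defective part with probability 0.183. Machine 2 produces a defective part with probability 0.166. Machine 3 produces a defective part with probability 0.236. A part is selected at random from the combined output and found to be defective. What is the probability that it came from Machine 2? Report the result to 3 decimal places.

Posterior probability ≈ 0.284

Tabulate prior·likelihood by source: [1] prior 0.333333, lik 0.183, product 0.06100; [2] prior 0.333333, lik 0.166, product 0.05533; [3] prior 0.333333, lik 0.236, product 0.07867.
Normalizing constant = 0.19500; the posterior for Machine 2 is its product over the sum, 0.05533/0.19500 = 0.284.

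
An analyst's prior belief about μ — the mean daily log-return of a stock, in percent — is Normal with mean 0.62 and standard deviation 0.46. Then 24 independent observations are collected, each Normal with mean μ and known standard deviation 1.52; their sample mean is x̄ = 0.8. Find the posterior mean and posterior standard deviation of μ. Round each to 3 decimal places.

With known σ, the Normal prior is conjugate. Weight on the data is w = (n/σ²)/(n/σ² + 1/τ₀²) = 10.3878/(10.3878+4.72590) = 0.68731.
Posterior mean = w·x̄ + (1−w)·μ₀ = 0.68731·0.8 + 0.31269·0.62 = 0.744. Posterior variance = 1/(10.3878+4.72590) = 0.0661651, so SD = 0.257.

Posterior mean ≈ 0.744; posterior SD ≈ 0.257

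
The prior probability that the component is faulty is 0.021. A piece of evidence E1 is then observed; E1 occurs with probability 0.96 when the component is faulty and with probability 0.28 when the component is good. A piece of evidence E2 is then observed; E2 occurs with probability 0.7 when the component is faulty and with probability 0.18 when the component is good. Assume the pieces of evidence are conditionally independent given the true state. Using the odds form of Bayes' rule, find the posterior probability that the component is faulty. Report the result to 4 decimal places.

Prior odds = 0.021/(1−0.021) = 0.021450. In log-odds, ln(0.021450) = -3.8420.
Add log likelihood ratios: ln(3.4286) + ln(3.8889) = 2.5903.
Posterior log-odds = -1.2517, so posterior odds = exp(-1.2517) = 0.28601. Converting, P(H|E) = 0.28601/1.2860 = 0.2224.

Posterior probability ≈ 0.2224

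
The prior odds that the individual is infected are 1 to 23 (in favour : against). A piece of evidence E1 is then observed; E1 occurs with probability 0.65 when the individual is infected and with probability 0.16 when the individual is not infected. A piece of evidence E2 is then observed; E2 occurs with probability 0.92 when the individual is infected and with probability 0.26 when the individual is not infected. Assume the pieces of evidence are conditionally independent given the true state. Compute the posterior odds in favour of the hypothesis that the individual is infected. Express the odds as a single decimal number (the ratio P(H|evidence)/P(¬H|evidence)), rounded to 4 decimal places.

Prior odds = 1/23 = 0.043478.
Likelihood ratio for E1 = 0.65/0.16 = 4.0625.
Likelihood ratio for E2 = 0.92/0.26 = 3.5385.
Posterior odds = prior odds × LR₁ × LR₂ = 0.62500.

Posterior odds ≈ 0.6250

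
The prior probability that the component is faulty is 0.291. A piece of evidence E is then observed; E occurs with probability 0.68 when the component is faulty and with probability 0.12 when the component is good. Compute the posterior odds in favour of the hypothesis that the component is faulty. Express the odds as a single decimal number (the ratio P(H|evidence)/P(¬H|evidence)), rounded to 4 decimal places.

Prior odds = 0.291/(1−0.291) = 0.41044. In log-odds, ln(0.41044) = -0.89053.
Add log likelihood ratio: ln(5.6667) = 1.7346.
Posterior log-odds = 0.84407, so posterior odds = exp(0.84407) = 2.3258.

Posterior odds ≈ 2.3258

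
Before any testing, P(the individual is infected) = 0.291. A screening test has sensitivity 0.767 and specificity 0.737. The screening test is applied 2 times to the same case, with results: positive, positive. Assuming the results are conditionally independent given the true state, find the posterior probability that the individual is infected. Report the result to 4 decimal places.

Let H be the event that the individual is infected; start with P(H) = 0.291. P('positive'|H) = 0.767, P('positive'|¬H) = 0.263.
Update on result 1 ('positive'): P(H) ← 0.767·0.2910 / (0.767·0.2910 + 0.263·0.7090) = 0.22320/0.40966 = 0.5448.
Update on result 2 ('positive'): P(H) ← 0.767·0.5448 / (0.767·0.5448 + 0.263·0.4552) = 0.41788/0.53759 = 0.7773.

Posterior P(H) ≈ 0.7773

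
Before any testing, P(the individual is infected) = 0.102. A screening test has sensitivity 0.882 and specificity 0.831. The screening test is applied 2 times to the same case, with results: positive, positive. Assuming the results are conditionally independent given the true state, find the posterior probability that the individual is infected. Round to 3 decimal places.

Posterior P(H) ≈ 0.756

Let H be the event that the individual is infected; start with P(H) = 0.102. P('positive'|H) = 0.882, P('positive'|¬H) = 0.169.
Update on result 1 ('positive'): P(H) ← 0.882·0.1020 / (0.882·0.1020 + 0.169·0.8980) = 0.089964/0.24173 = 0.3722.
Update on result 2 ('positive'): P(H) ← 0.882·0.3722 / (0.882·0.3722 + 0.169·0.6278) = 0.32826/0.43436 = 0.7557.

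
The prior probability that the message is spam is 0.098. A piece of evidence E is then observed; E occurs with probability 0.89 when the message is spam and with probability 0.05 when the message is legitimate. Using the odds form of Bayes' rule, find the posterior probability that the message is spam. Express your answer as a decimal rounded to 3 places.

Posterior probability ≈ 0.659

Prior odds = 0.098/(1−0.098) = 0.10865. In log-odds, ln(0.10865) = -2.2196.
Add log likelihood ratio: ln(17.800) = 2.8792.
Posterior log-odds = 0.65955, so posterior odds = exp(0.65955) = 1.9339. Converting, P(H|E) = 1.9339/2.9339 = 0.659.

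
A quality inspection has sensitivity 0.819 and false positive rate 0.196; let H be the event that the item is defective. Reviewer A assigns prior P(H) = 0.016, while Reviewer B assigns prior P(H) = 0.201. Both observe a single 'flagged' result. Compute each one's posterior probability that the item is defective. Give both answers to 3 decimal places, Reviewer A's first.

Reviewer A: 0.064; Reviewer B: 0.512

The likelihood ratio for a 'flagged' result is 0.819/0.196 = 4.1786.
Reviewer A: prior odds 0.016/0.984 = 0.016260; posterior odds 0.067944; posterior probability 0.064.
Reviewer B: prior odds 0.201/0.799 = 0.25156; posterior odds 1.0512; posterior probability 0.512.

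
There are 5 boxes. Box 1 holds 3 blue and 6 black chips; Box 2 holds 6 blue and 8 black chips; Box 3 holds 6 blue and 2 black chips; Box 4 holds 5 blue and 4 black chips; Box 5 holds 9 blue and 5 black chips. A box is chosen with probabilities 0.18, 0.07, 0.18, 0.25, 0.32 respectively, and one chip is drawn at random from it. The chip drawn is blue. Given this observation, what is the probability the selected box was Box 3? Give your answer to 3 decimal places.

Posterior probability ≈ 0.237

P(blue|Box 1) = 0.3333; P(blue|Box 2) = 0.4286; P(blue|Box 3) = 0.75; P(blue|Box 4) = 0.5556; P(blue|Box 5) = 0.6429.
Prior × likelihood for each source: 0.18·0.3333=0.06000, 0.07·0.4286=0.03000, 0.18·0.75=0.1350, 0.25·0.5556=0.1389, 0.32·0.6429=0.2057. Summing gives P(blue) = 0.56960.
P(Box 3 | blue) = 0.1350 / 0.56960 = 0.237.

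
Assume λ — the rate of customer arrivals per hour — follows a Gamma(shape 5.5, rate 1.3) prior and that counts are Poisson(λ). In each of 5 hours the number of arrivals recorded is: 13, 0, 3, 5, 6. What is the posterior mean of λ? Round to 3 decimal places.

Posterior mean ≈ 5.159

The Poisson likelihood adds the total count to the shape and the number of exposure periods to the rate. Here ∑xᵢ = 27 and n = 5, so shape 5.5→32.5 and rate 1.3→6.3.
Posterior mean = shape/rate = 32.5/6.3 = 5.159.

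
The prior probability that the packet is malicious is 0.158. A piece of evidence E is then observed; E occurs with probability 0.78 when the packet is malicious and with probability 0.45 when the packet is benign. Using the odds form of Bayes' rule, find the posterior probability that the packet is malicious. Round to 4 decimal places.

Prior odds = 0.158/(1−0.158) = 0.18765.
Likelihood ratio for E = 0.78/0.45 = 1.7333.
Posterior odds = prior odds × LR = 0.32526.
Posterior probability = odds/(1+odds) = 0.32526/1.3253 = 0.2454.

Posterior probability ≈ 0.2454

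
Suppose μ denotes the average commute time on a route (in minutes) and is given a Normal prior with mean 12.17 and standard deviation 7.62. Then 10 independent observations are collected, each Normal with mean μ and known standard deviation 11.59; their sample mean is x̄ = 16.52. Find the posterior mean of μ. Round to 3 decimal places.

With known σ, the Normal prior is conjugate. Weight on the data is w = (n/σ²)/(n/σ² + 1/τ₀²) = 0.0744446/(0.0744446+0.0172223) = 0.81212.
Posterior mean = w·x̄ + (1−w)·μ₀ = 0.81212·16.52 + 0.18788·12.17 = 15.703.

Posterior mean ≈ 15.703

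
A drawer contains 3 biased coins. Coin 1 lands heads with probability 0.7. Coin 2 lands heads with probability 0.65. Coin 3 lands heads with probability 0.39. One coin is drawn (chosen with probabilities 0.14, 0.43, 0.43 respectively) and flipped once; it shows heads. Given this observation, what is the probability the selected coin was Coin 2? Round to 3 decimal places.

Tabulate prior·likelihood by source: [1] prior 0.14, lik 0.7, product 0.09800; [2] prior 0.43, lik 0.65, product 0.2795; [3] prior 0.43, lik 0.39, product 0.1677.
Normalizing constant = 0.54520; the posterior for Coin 2 is its product over the sum, 0.2795/0.54520 = 0.513.

Posterior probability ≈ 0.513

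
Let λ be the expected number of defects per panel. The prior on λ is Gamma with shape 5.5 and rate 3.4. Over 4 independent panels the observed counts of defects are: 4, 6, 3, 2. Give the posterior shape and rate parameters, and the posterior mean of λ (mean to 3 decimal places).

Posterior: Gamma(shape=20.5, rate=7.4); mean ≈ 2.770

Total count ∑xᵢ = 15 over n = 4 panels.
Gamma is conjugate to the Poisson likelihood: posterior is Gamma(shape = 5.5+15 = 20.5, rate = 3.4+4 = 7.4).
E[λ | data] = 20.5/7.4 = 2.770.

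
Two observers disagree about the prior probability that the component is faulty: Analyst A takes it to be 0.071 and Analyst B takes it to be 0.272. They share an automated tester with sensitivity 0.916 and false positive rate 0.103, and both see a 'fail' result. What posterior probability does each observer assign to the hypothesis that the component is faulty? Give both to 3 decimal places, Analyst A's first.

Analyst A: 0.405; Analyst B: 0.769

P('+'|H) = 0.916, P('+'|¬H) = 0.103.
Analyst A: numerator 0.916·0.071 = 0.065036; evidence = 0.065036+0.103·0.929 = 0.16072; posterior = 0.405.
Analyst B: numerator 0.916·0.272 = 0.24915; evidence = 0.24915+0.103·0.728 = 0.32414; posterior = 0.769.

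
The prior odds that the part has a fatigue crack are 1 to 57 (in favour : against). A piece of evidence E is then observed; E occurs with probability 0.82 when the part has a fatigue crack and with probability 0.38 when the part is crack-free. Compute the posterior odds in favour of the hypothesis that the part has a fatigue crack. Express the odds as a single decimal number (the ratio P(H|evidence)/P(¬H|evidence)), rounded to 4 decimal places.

Posterior odds ≈ 0.0379

Prior odds = 1/57 = 0.017544.
Likelihood ratio for E = 0.82/0.38 = 2.1579.
Posterior odds = prior odds × LR = 0.037858.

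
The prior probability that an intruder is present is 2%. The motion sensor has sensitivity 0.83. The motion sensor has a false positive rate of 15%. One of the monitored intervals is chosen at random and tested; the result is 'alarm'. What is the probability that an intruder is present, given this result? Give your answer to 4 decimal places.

P(H | E) ≈ 0.1015

Write H for 'an intruder is present'. Prior odds H:¬H = 0.02/0.98 = 0.020408. For the 'alarm' outcome, the likelihood ratio is 0.83/0.15 = 5.5333.
Posterior odds = 0.020408 × 5.5333 = 0.11293, so P(H|E) = 0.11293/(1+0.11293) = 0.1015.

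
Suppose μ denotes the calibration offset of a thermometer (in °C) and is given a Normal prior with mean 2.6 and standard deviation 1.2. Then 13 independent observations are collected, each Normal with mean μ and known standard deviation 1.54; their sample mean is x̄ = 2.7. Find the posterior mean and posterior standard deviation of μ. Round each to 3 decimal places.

Posterior mean ≈ 2.689; posterior SD ≈ 0.402

Prior precision 1/τ₀² = 1/1.2² = 0.694444; data precision n/σ² = 13/1.54² = 5.48153.
Posterior precision = 0.694444 + 5.48153 = 6.17598, giving posterior SD = 1/√6.17598 = 0.402.
Posterior mean = (0.694444·2.6 + 5.48153·2.7) / 6.17598 = 2.689.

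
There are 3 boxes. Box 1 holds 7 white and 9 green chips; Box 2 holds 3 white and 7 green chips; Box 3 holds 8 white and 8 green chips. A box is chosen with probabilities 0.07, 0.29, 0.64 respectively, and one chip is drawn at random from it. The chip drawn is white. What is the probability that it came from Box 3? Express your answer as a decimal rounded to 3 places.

Posterior probability ≈ 0.731

Tabulate prior·likelihood by source: [1] prior 0.07, lik 0.4375, product 0.03063; [2] prior 0.29, lik 0.3, product 0.08700; [3] prior 0.64, lik 0.5, product 0.3200.
Normalizing constant = 0.43762; the posterior for Box 3 is its product over the sum, 0.3200/0.43762 = 0.731.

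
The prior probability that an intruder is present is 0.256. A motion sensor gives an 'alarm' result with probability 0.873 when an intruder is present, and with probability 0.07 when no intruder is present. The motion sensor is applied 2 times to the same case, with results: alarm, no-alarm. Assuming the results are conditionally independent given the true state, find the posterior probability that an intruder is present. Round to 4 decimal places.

With H the event that an intruder is present, the joint likelihood of the observed sequence is P(data|H) = 0.873·0.127 = 0.11087 and P(data|¬H) = 0.07·0.93 = 0.065100.
Bayes: P(H|data) = 0.256·0.11087 / (0.256·0.11087 + 0.744·0.065100) = 0.028383/0.076817 = 0.3695.

Posterior P(H) ≈ 0.3695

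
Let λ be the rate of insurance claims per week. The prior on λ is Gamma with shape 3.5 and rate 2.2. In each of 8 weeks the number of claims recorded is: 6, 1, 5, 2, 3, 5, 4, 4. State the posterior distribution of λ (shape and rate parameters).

Posterior: Gamma(shape=33.5, rate=10.2)

The Poisson likelihood adds the total count to the shape and the number of exposure periods to the rate. Here ∑xᵢ = 30 and n = 8, so shape 3.5→33.5 and rate 2.2→10.2.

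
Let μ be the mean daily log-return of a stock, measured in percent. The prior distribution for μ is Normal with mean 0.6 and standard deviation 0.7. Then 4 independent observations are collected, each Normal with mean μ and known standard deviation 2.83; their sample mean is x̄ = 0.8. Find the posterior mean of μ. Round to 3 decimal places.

Posterior mean ≈ 0.639

Prior precision 1/τ₀² = 1/0.7² = 2.04082; data precision n/σ² = 4/2.83² = 0.499444.
Posterior precision = 2.04082 + 0.499444 = 2.54026.
Posterior mean = (2.04082·0.6 + 0.499444·0.8) / 2.54026 = 0.639.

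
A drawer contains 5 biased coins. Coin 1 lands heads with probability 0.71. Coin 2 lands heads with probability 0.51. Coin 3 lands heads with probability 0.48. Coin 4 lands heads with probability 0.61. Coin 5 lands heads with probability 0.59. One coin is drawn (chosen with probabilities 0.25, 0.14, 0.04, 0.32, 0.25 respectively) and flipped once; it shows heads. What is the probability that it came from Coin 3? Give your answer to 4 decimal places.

Posterior probability ≈ 0.0314

Tabulate prior·likelihood by source: [1] prior 0.25, lik 0.71, product 0.1775; [2] prior 0.14, lik 0.51, product 0.07140; [3] prior 0.04, lik 0.48, product 0.01920; [4] prior 0.32, lik 0.61, product 0.1952; [5] prior 0.25, lik 0.59, product 0.1475.
Normalizing constant = 0.61080; the posterior for Coin 3 is its product over the sum, 0.01920/0.61080 = 0.0314.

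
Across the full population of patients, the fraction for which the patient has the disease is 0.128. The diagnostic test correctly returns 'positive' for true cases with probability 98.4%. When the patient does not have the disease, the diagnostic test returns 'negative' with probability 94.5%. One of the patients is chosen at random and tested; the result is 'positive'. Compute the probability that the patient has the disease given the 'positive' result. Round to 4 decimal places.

P(H | E) ≈ 0.7242

Write H for 'the patient has the disease'. Prior odds H:¬H = 0.128/0.872 = 0.14679. For the 'positive' outcome, the likelihood ratio is 0.984/0.055 = 17.891.
Posterior odds = 0.14679 × 17.891 = 2.6262, so P(H|E) = 2.6262/(1+2.6262) = 0.7242.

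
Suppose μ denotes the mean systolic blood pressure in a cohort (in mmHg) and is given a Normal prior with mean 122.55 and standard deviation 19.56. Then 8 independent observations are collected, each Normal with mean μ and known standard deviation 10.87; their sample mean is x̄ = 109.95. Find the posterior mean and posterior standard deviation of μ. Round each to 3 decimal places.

Posterior mean ≈ 110.418; posterior SD ≈ 3.771

Prior precision 1/τ₀² = 1/19.56² = 0.00261374; data precision n/σ² = 8/10.87² = 0.0677066.
Posterior precision = 0.00261374 + 0.0677066 = 0.0703203, giving posterior SD = 1/√0.0703203 = 3.771.
Posterior mean = (0.00261374·122.55 + 0.0677066·109.95) / 0.0703203 = 110.418.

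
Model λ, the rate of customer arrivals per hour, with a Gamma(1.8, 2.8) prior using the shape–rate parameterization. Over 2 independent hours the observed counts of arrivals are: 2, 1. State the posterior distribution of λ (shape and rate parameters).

Posterior: Gamma(shape=4.8, rate=4.8)

The Poisson likelihood adds the total count to the shape and the number of exposure periods to the rate. Here ∑xᵢ = 3 and n = 2, so shape 1.8→4.8 and rate 2.8→4.8.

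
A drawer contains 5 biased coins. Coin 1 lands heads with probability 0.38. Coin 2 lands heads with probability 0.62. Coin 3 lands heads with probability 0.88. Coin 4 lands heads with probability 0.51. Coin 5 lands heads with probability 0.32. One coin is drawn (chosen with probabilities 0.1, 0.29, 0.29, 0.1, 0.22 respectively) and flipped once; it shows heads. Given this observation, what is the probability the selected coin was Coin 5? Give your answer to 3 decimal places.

Tabulate prior·likelihood by source: [1] prior 0.1, lik 0.38, product 0.03800; [2] prior 0.29, lik 0.62, product 0.1798; [3] prior 0.29, lik 0.88, product 0.2552; [4] prior 0.1, lik 0.51, product 0.05100; [5] prior 0.22, lik 0.32, product 0.07040.
Normalizing constant = 0.59440; the posterior for Coin 5 is its product over the sum, 0.07040/0.59440 = 0.118.

Posterior probability ≈ 0.118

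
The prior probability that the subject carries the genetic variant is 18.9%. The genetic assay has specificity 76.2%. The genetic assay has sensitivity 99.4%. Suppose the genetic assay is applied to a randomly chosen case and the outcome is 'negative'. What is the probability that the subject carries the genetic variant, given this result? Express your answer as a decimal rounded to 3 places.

Write H for 'the subject carries the genetic variant'. Prior odds H:¬H = 0.189/0.811 = 0.23305. For the 'negative' outcome, the likelihood ratio is 0.006/0.762 = 0.0078740.
Posterior odds = 0.23305 × 0.0078740 = 0.0018350, so P(H|E) = 0.0018350/(1+0.0018350) = 0.002.

P(H | E) ≈ 0.002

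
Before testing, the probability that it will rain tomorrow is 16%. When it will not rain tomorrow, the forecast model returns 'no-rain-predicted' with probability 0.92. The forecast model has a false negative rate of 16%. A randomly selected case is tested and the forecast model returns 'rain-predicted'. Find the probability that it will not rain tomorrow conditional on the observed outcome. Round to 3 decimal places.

P(¬H | E) ≈ 0.333

Write H for 'it will rain tomorrow'. Prior odds H:¬H = 0.16/0.84 = 0.19048. For the 'rain-predicted' outcome, the likelihood ratio is 0.84/0.08 = 10.500.
Posterior odds = 0.19048 × 10.500 = 2.0000, so P(H|E) = 2.0000/(1+2.0000) = 0.667. Then P(¬H|E) = 1 − 0.667 = 0.333.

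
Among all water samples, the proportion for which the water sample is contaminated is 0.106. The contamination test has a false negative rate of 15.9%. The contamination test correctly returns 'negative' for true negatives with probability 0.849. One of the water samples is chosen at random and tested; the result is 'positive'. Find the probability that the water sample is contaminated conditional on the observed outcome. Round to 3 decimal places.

Let H be the event that the water sample is contaminated. P(H) = 0.106, so P(¬H) = 0.894. With E the 'positive' result, P(E|H) = 0.841 and P(E|¬H) = 0.151.
P(E) = 0.841·0.106 + 0.151·0.894 = 0.089146 + 0.13499 = 0.22414.
By Bayes' theorem, P(H|E) = 0.089146 / 0.22414 = 0.398.

P(H | E) ≈ 0.398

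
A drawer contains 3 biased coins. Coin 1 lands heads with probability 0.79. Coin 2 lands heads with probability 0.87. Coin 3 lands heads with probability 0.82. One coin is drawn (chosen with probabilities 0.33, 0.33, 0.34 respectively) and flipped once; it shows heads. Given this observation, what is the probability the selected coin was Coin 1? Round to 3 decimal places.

Posterior probability ≈ 0.315

P(heads|C1) = 0.79; P(heads|C2) = 0.87; P(heads|C3) = 0.82.
Prior × likelihood for each source: 0.33·0.79=0.2607, 0.33·0.87=0.2871, 0.34·0.82=0.2788. Summing gives P(heads) = 0.82660.
P(Coin 1 | heads) = 0.2607 / 0.82660 = 0.315.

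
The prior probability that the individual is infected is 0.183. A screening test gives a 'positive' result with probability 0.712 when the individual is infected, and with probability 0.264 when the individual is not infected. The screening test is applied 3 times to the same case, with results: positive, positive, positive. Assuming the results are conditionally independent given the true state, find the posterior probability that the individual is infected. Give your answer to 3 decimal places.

With H the event that the individual is infected, the joint likelihood of the observed sequence is P(data|H) = 0.712·0.712·0.712 = 0.36094 and P(data|¬H) = 0.264·0.264·0.264 = 0.018400.
Bayes: P(H|data) = 0.183·0.36094 / (0.183·0.36094 + 0.817·0.018400) = 0.066053/0.081085 = 0.8146.

Posterior P(H) ≈ 0.815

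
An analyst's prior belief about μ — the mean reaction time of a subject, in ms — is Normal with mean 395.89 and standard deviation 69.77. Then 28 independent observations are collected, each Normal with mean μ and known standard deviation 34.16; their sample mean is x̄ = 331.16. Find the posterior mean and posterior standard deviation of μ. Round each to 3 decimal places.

Posterior mean ≈ 331.709; posterior SD ≈ 6.428

With known σ, the Normal prior is conjugate. Weight on the data is w = (n/σ²)/(n/σ² + 1/τ₀²) = 0.0239951/(0.0239951+0.00020543) = 0.99151.
Posterior mean = w·x̄ + (1−w)·μ₀ = 0.99151·331.16 + 0.0084886·395.89 = 331.709. Posterior variance = 1/(0.0239951+0.00020543) = 41.3214, so SD = 6.428.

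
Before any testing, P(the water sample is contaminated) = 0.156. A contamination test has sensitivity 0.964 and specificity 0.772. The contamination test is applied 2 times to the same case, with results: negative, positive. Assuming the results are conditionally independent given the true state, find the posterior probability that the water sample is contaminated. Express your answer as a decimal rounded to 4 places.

Posterior P(H) ≈ 0.0352

Let H be the event that the water sample is contaminated; start with P(H) = 0.156. P('positive'|H) = 0.964, P('positive'|¬H) = 0.228.
Update on result 1 ('negative'): P(H) ← 0.036·0.1560 / (0.036·0.1560 + 0.772·0.8440) = 0.0056160/0.65718 = 0.0085.
Update on result 2 ('positive'): P(H) ← 0.964·0.0085 / (0.964·0.0085 + 0.228·0.9915) = 0.0082379/0.23429 = 0.0352.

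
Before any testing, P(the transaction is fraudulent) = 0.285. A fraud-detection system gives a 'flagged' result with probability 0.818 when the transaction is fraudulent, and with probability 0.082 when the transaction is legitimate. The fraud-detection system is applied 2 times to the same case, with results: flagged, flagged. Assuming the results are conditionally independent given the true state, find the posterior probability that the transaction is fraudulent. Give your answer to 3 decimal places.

With H the event that the transaction is fraudulent, the joint likelihood of the observed sequence is P(data|H) = 0.818·0.818 = 0.66912 and P(data|¬H) = 0.082·0.082 = 0.0067240.
Bayes: P(H|data) = 0.285·0.66912 / (0.285·0.66912 + 0.715·0.0067240) = 0.19070/0.19551 = 0.9754.

Posterior P(H) ≈ 0.975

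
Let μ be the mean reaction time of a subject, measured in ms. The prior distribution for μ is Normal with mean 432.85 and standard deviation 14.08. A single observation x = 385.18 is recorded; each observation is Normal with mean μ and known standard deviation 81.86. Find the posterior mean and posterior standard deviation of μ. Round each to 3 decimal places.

With known σ, the Normal prior is conjugate. Weight on the data is w = (n/σ²)/(n/σ² + 1/τ₀²) = 0.00014923/(0.00014923+0.00504423) = 0.028734.
Posterior mean = w·x̄ + (1−w)·μ₀ = 0.028734·385.18 + 0.97127·432.85 = 431.480. Posterior variance = 1/(0.00014923+0.00504423) = 192.550, so SD = 13.876.

Posterior mean ≈ 431.480; posterior SD ≈ 13.876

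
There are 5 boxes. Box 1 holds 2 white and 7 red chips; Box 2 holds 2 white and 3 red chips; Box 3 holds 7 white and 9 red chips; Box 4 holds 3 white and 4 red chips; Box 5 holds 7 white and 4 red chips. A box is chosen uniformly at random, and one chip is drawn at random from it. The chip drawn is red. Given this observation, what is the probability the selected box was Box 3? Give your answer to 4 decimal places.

P(red|Box 1) = 0.7778; P(red|Box 2) = 0.6; P(red|Box 3) = 0.5625; P(red|Box 4) = 0.5714; P(red|Box 5) = 0.3636.
Prior × likelihood for each source: 0.2·0.7778=0.1556, 0.2·0.6=0.1200, 0.2·0.5625=0.1125, 0.2·0.5714=0.1143, 0.2·0.3636=0.07273. Summing gives P(red) = 0.57507.
P(Box 3 | red) = 0.1125 / 0.57507 = 0.1956.

Posterior probability ≈ 0.1956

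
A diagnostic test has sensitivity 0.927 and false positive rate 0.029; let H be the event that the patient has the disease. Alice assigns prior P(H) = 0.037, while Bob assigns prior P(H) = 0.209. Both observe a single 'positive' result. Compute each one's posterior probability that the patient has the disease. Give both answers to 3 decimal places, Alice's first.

Alice: 0.551; Bob: 0.894

P('+'|H) = 0.927, P('+'|¬H) = 0.029.
Alice: numerator 0.927·0.037 = 0.034299; evidence = 0.034299+0.029·0.963 = 0.062226; posterior = 0.551.
Bob: numerator 0.927·0.209 = 0.19374; evidence = 0.19374+0.029·0.791 = 0.21668; posterior = 0.894.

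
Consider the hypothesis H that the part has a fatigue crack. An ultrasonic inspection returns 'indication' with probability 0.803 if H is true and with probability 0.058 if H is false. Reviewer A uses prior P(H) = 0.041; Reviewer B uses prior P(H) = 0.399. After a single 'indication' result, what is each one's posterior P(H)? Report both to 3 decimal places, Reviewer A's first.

The likelihood ratio for an 'indication' result is 0.803/0.058 = 13.845.
Reviewer A: prior odds 0.041/0.959 = 0.042753; posterior odds 0.59191; posterior probability 0.372.
Reviewer B: prior odds 0.399/0.601 = 0.66389; posterior odds 9.1915; posterior probability 0.902.

Reviewer A: 0.372; Reviewer B: 0.902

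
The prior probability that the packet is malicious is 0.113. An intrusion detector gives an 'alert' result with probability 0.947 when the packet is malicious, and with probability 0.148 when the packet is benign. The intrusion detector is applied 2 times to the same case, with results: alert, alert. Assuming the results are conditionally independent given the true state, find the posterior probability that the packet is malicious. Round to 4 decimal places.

With H the event that the packet is malicious, the joint likelihood of the observed sequence is P(data|H) = 0.947·0.947 = 0.89681 and P(data|¬H) = 0.148·0.148 = 0.021904.
Bayes: P(H|data) = 0.113·0.89681 / (0.113·0.89681 + 0.887·0.021904) = 0.10134/0.12077 = 0.8391.

Posterior P(H) ≈ 0.8391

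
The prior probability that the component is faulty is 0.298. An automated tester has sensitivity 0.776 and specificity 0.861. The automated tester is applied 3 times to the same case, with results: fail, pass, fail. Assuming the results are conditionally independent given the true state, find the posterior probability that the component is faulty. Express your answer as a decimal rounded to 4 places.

Posterior P(H) ≈ 0.7749

Let H be the event that the component is faulty; start with P(H) = 0.298. P('fail'|H) = 0.776, P('fail'|¬H) = 0.139.
Update on result 1 ('fail'): P(H) ← 0.776·0.2980 / (0.776·0.2980 + 0.139·0.7020) = 0.23125/0.32883 = 0.7033.
Update on result 2 ('pass'): P(H) ← 0.224·0.7033 / (0.224·0.7033 + 0.861·0.2967) = 0.15753/0.41303 = 0.3814.
Update on result 3 ('fail'): P(H) ← 0.776·0.3814 / (0.776·0.3814 + 0.139·0.6186) = 0.29597/0.38195 = 0.7749.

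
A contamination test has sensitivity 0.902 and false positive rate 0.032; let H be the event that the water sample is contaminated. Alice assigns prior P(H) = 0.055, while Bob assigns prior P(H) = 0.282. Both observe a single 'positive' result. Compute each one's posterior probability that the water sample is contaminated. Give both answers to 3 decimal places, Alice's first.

The likelihood ratio for a 'positive' result is 0.902/0.032 = 28.188.
Alice: prior odds 0.055/0.945 = 0.058201; posterior odds 1.6405; posterior probability 0.621.
Bob: prior odds 0.282/0.718 = 0.39276; posterior odds 11.071; posterior probability 0.917.

Alice: 0.621; Bob: 0.917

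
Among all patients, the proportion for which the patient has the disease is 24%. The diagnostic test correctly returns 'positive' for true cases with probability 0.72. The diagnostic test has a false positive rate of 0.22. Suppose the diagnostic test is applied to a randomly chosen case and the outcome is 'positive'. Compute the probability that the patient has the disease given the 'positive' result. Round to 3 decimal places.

Write H for 'the patient has the disease'. Prior odds H:¬H = 0.24/0.76 = 0.31579. For the 'positive' outcome, the likelihood ratio is 0.72/0.22 = 3.2727.
Posterior odds = 0.31579 × 3.2727 = 1.0335, so P(H|E) = 1.0335/(1+1.0335) = 0.508.

P(H | E) ≈ 0.508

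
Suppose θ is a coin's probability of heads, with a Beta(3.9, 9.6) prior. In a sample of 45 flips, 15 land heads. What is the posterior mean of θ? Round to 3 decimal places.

The binomial likelihood is conjugate to the Beta prior: with 15 successes and 30 failures, the posterior is Beta(3.9+15, 9.6+30) = Beta(18.9, 39.6).
Posterior mean = α/(α+β) = 18.9/58.5 = 0.323.

Posterior mean ≈ 0.323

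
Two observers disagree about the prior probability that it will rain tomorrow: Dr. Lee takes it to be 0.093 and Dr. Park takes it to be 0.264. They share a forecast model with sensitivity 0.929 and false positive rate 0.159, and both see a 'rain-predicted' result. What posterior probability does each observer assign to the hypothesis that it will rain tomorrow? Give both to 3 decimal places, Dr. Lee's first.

Dr. Lee: 0.375; Dr. Park: 0.677

The likelihood ratio for a 'rain-predicted' result is 0.929/0.159 = 5.8428.
Dr. Lee: prior odds 0.093/0.907 = 0.10254; posterior odds 0.59909; posterior probability 0.375.
Dr. Park: prior odds 0.264/0.736 = 0.35870; posterior odds 2.0958; posterior probability 0.677.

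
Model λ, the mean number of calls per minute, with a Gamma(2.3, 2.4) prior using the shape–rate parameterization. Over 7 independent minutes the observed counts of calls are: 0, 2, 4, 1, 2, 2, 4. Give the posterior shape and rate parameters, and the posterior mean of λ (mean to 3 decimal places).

Total count ∑xᵢ = 15 over n = 7 minutes.
Gamma is conjugate to the Poisson likelihood: posterior is Gamma(shape = 2.3+15 = 17.3, rate = 2.4+7 = 9.4).
Posterior mean = shape/rate = 17.3/9.4 = 1.840.

Posterior: Gamma(shape=17.3, rate=9.4); mean ≈ 1.840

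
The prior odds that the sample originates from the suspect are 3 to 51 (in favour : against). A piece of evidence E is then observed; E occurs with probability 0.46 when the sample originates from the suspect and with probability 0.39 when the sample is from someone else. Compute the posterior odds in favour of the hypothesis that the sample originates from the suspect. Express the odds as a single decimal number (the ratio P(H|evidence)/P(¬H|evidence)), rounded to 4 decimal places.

Posterior odds ≈ 0.0694

Prior odds = 3/51 = 0.058824.
Likelihood ratio for E = 0.46/0.39 = 1.1795.
Posterior odds = prior odds × LR = 0.069382.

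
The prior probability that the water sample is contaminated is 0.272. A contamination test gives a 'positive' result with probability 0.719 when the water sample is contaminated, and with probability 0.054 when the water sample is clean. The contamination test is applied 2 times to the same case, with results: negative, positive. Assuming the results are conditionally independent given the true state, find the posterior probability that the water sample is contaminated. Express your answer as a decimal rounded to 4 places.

With H the event that the water sample is contaminated, the joint likelihood of the observed sequence is P(data|H) = 0.281·0.719 = 0.20204 and P(data|¬H) = 0.946·0.054 = 0.051084.
Bayes: P(H|data) = 0.272·0.20204 / (0.272·0.20204 + 0.728·0.051084) = 0.054955/0.092144 = 0.5964.

Posterior P(H) ≈ 0.5964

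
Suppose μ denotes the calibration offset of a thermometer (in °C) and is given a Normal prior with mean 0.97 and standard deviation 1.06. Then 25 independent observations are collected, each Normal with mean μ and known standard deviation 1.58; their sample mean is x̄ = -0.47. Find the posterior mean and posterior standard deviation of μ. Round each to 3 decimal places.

With known σ, the Normal prior is conjugate. Weight on the data is w = (n/σ²)/(n/σ² + 1/τ₀²) = 10.0144/(10.0144+0.889996) = 0.91838.
Posterior mean = w·x̄ + (1−w)·μ₀ = 0.91838·-0.47 + 0.081618·0.97 = -0.352. Posterior variance = 1/(10.0144+0.889996) = 0.0917060, so SD = 0.303.

Posterior mean ≈ -0.352; posterior SD ≈ 0.303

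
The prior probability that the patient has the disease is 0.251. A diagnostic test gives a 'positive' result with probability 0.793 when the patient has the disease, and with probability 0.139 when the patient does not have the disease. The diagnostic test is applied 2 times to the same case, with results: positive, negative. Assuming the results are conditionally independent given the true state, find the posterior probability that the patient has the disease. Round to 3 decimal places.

Posterior P(H) ≈ 0.315

Let H be the event that the patient has the disease; start with P(H) = 0.251. P('positive'|H) = 0.793, P('positive'|¬H) = 0.139.
Update on result 1 ('positive'): P(H) ← 0.793·0.2510 / (0.793·0.2510 + 0.139·0.7490) = 0.19904/0.30315 = 0.6566.
Update on result 2 ('negative'): P(H) ← 0.207·0.6566 / (0.207·0.6566 + 0.861·0.3434) = 0.13591/0.43160 = 0.3149.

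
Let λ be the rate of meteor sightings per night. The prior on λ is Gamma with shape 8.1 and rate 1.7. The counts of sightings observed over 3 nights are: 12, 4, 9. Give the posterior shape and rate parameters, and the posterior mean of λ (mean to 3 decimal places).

Total count ∑xᵢ = 25 over n = 3 nights.
Gamma is conjugate to the Poisson likelihood: posterior is Gamma(shape = 8.1+25 = 33.1, rate = 1.7+3 = 4.7).
Posterior mean = shape/rate = 33.1/4.7 = 7.043.

Posterior: Gamma(shape=33.1, rate=4.7); mean ≈ 7.043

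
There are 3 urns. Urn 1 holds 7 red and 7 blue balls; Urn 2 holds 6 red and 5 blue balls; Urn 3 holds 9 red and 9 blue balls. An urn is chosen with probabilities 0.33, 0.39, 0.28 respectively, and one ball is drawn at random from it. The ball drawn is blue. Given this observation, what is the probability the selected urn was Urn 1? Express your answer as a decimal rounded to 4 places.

Tabulate prior·likelihood by source: [1] prior 0.33, lik 0.5, product 0.1650; [2] prior 0.39, lik 0.4545, product 0.1773; [3] prior 0.28, lik 0.5, product 0.1400.
Normalizing constant = 0.48227; the posterior for Urn 1 is its product over the sum, 0.1650/0.48227 = 0.3421.

Posterior probability ≈ 0.3421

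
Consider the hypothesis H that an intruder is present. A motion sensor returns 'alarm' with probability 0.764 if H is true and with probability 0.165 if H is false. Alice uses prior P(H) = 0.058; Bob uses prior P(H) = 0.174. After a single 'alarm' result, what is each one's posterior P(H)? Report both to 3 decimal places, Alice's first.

Alice: 0.222; Bob: 0.494

P('+'|H) = 0.764, P('+'|¬H) = 0.165.
Alice: numerator 0.764·0.058 = 0.044312; evidence = 0.044312+0.165·0.942 = 0.19974; posterior = 0.222.
Bob: numerator 0.764·0.174 = 0.13294; evidence = 0.13294+0.165·0.826 = 0.26923; posterior = 0.494.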